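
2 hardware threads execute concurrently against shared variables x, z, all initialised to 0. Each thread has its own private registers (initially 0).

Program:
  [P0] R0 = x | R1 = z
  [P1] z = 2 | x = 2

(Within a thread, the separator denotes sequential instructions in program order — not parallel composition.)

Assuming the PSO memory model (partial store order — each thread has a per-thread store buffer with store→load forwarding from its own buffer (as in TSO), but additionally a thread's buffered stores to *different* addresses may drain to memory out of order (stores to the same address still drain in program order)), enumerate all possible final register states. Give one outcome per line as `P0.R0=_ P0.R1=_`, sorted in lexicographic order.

P0.R0=0 P0.R1=0
P0.R0=0 P0.R1=2
P0.R0=2 P0.R1=0
P0.R0=2 P0.R1=2

outcome vector order: (P0.R0,P0.R1)
|PSO outcomes| = 4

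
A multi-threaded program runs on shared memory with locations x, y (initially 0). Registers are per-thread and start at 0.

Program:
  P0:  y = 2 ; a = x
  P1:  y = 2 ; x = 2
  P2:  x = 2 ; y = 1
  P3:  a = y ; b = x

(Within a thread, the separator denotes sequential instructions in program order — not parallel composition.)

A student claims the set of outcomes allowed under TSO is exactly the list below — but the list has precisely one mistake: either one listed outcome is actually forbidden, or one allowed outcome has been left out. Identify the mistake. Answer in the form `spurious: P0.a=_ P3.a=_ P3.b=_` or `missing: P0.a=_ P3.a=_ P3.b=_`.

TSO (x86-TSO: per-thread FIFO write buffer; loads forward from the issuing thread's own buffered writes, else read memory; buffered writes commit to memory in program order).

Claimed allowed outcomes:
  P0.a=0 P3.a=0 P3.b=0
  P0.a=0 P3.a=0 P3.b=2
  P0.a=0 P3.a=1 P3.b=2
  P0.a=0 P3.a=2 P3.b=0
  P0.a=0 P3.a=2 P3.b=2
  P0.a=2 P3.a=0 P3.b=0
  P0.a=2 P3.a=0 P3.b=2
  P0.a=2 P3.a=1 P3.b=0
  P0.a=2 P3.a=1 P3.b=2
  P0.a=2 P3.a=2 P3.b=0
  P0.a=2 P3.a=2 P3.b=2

spurious: P0.a=2 P3.a=1 P3.b=0

outcome vector order: (P0.a,P3.a,P3.b)
TSO (10): 0/0/0, 0/0/2, 0/1/2, 0/2/0, 0/2/2, 2/0/0, 2/0/2, 2/1/2, 2/2/0, 2/2/2
claimed∖TSO = {2/1/0}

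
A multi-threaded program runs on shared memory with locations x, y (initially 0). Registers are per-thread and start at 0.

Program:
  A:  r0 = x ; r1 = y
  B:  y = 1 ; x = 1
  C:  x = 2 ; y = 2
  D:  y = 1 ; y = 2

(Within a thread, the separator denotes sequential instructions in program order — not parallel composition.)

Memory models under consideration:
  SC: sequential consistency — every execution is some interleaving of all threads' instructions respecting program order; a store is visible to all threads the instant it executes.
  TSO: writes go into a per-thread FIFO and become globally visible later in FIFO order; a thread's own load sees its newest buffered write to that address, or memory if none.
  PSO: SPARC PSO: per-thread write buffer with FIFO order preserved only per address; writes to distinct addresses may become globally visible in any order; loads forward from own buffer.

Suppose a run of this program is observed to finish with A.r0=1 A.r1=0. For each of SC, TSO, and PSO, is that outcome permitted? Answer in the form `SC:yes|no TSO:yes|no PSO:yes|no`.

SC:no TSO:no PSO:yes

outcome vector order: (A.r0,A.r1)
SC (8): 0/0, 0/1, 0/2, 1/1, 1/2, 2/0, 2/1, 2/2
TSO (8): 0/0, 0/1, 0/2, 1/1, 1/2, 2/0, 2/1, 2/2
PSO (9): 0/0, 0/1, 0/2, 1/0, 1/1, 1/2, 2/0, 2/1, 2/2
target 1/0 ∈ {PSO}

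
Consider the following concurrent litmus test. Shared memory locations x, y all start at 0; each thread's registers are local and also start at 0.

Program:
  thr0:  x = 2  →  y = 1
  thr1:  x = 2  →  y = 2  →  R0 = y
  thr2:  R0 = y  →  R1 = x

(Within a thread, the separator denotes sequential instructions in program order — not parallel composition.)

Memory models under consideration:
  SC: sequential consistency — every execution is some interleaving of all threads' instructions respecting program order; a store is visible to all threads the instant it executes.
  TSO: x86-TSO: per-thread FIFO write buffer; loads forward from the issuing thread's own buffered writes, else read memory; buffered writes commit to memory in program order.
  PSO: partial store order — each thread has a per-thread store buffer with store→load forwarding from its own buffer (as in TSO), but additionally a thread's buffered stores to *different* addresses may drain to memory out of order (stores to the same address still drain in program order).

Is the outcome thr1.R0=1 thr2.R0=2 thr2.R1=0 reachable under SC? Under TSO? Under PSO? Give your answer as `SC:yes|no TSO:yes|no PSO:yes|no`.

SC:no TSO:no PSO:yes

outcome vector order: (thr1.R0,thr2.R0,thr2.R1)
under SC → 1/0/0, 1/0/2, 1/1/2, 1/2/2, 2/0/0, 2/0/2, 2/1/2, 2/2/2
under TSO → 1/0/0, 1/0/2, 1/1/2, 1/2/2, 2/0/0, 2/0/2, 2/1/2, 2/2/2
under PSO → 1/0/0, 1/0/2, 1/1/0, 1/1/2, 1/2/0, 1/2/2, 2/0/0, 2/0/2, 2/1/0, 2/1/2, 2/2/0, 2/2/2
target 1/2/0 ∈ {PSO}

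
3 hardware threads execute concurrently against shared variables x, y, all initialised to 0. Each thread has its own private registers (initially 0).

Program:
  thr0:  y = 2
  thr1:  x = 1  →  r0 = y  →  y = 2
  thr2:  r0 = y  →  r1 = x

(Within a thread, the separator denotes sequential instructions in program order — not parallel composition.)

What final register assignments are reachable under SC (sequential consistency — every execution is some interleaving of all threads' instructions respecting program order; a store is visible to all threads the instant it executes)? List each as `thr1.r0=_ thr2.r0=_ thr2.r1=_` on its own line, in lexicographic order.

outcome vector order: (thr1.r0,thr2.r0,thr2.r1)
|SC outcomes| = 7

thr1.r0=0 thr2.r0=0 thr2.r1=0
thr1.r0=0 thr2.r0=0 thr2.r1=1
thr1.r0=0 thr2.r0=2 thr2.r1=1
thr1.r0=2 thr2.r0=0 thr2.r1=0
thr1.r0=2 thr2.r0=0 thr2.r1=1
thr1.r0=2 thr2.r0=2 thr2.r1=0
thr1.r0=2 thr2.r0=2 thr2.r1=1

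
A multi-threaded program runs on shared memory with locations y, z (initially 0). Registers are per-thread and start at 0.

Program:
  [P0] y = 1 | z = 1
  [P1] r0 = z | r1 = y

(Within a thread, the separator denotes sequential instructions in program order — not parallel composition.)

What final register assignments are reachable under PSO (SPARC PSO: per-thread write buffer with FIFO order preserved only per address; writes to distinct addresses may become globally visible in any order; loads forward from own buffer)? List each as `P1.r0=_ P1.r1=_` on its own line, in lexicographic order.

P1.r0=0 P1.r1=0
P1.r0=0 P1.r1=1
P1.r0=1 P1.r1=0
P1.r0=1 P1.r1=1

outcome vector order: (P1.r0,P1.r1)
|PSO outcomes| = 4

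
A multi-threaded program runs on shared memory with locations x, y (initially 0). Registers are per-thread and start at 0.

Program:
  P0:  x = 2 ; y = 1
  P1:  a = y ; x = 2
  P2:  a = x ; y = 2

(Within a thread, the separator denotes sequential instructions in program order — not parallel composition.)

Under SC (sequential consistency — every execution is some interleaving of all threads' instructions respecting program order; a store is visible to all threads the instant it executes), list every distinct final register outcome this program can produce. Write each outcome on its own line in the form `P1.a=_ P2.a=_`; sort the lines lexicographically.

P1.a=0 P2.a=0
P1.a=0 P2.a=2
P1.a=1 P2.a=0
P1.a=1 P2.a=2
P1.a=2 P2.a=0
P1.a=2 P2.a=2

outcome vector order: (P1.a,P2.a)
|SC outcomes| = 6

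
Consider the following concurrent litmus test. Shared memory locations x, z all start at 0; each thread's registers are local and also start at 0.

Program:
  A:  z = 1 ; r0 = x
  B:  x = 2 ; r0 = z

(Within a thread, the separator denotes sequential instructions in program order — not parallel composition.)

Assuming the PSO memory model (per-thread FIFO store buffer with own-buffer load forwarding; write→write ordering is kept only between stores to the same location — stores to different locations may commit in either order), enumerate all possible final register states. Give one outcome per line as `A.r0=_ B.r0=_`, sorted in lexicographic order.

outcome vector order: (A.r0,B.r0)
|PSO outcomes| = 4

A.r0=0 B.r0=0
A.r0=0 B.r0=1
A.r0=2 B.r0=0
A.r0=2 B.r0=1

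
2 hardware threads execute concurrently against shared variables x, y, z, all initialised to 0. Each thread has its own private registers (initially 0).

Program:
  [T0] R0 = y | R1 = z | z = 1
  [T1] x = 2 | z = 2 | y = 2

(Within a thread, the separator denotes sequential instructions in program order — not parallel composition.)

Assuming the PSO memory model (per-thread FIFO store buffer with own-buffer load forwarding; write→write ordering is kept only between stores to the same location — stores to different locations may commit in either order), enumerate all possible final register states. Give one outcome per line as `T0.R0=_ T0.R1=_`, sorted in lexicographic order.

outcome vector order: (T0.R0,T0.R1)
|PSO outcomes| = 4

T0.R0=0 T0.R1=0
T0.R0=0 T0.R1=2
T0.R0=2 T0.R1=0
T0.R0=2 T0.R1=2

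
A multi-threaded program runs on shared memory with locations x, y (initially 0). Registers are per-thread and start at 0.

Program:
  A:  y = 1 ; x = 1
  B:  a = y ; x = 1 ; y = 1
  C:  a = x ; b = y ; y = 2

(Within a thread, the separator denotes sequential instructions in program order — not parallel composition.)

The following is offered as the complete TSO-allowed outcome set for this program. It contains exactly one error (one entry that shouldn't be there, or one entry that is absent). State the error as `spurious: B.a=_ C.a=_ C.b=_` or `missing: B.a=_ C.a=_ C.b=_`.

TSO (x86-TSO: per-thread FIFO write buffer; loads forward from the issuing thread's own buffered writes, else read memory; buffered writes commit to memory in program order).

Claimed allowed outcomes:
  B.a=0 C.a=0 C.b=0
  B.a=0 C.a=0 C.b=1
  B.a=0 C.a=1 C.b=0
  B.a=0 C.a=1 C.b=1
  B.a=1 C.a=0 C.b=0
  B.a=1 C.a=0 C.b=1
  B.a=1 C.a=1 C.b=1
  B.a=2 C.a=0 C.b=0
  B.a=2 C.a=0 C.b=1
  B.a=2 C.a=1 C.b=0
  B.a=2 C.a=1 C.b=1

spurious: B.a=2 C.a=1 C.b=0

outcome vector order: (B.a,C.a,C.b)
TSO (10): 000 001 010 011 100 101 111 200 201 211
claimed∖TSO = {210}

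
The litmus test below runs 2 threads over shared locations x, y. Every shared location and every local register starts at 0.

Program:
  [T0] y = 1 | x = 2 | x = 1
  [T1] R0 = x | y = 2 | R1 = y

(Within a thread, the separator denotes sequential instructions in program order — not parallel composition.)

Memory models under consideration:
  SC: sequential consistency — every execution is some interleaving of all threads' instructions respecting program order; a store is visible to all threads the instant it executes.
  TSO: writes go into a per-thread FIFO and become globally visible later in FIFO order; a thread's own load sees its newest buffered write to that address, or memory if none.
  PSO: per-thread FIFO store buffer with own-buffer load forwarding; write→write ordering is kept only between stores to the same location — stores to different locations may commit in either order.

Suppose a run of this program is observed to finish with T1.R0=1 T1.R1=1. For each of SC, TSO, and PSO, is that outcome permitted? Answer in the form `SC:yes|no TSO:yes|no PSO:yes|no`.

outcome vector order: (T1.R0,T1.R1)
SC: 4 outcomes — {01, 02, 12, 22}
TSO: 4 outcomes — {01, 02, 12, 22}
PSO: 6 outcomes — {01, 02, 11, 12, 21, 22}
target 11 ∈ {PSO}

SC:no TSO:no PSO:yes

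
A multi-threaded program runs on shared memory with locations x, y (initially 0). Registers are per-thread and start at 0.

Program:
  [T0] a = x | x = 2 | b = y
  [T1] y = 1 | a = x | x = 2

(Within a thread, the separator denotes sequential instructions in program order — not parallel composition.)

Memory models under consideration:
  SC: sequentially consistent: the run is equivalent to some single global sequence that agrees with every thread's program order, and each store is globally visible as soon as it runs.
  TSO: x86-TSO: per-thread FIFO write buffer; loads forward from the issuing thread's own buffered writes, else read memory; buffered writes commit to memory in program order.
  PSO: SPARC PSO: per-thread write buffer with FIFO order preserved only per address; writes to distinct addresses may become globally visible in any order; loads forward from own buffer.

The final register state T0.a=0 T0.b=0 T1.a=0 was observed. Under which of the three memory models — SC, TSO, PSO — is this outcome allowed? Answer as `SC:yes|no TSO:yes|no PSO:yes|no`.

outcome vector order: (T0.a,T0.b,T1.a)
[SC] allowed = {(0,0,2) (0,1,0) (0,1,2) (2,1,0)}
[TSO] allowed = {(0,0,0) (0,0,2) (0,1,0) (0,1,2) (2,1,0)}
[PSO] allowed = {(0,0,0) (0,0,2) (0,1,0) (0,1,2) (2,0,0) (2,1,0)}
target (0,0,0) ∈ {TSO,PSO}

SC:no TSO:yes PSO:yes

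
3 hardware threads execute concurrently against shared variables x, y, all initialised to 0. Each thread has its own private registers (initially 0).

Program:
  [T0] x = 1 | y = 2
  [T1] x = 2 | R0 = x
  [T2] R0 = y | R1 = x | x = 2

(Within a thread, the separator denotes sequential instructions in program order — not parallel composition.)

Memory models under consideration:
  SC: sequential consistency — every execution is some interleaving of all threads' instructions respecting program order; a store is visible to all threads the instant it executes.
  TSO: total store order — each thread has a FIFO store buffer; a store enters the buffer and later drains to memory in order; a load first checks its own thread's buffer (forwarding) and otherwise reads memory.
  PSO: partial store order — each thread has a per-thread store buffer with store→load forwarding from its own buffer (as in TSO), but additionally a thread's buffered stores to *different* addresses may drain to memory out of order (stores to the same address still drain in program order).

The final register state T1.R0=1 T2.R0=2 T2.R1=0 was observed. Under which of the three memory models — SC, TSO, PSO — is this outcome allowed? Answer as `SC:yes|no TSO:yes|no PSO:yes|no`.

outcome vector order: (T1.R0,T2.R0,T2.R1)
under SC → 100 101 102 121 200 201 202 221 222
under TSO → 100 101 102 121 200 201 202 221 222
under PSO → 100 101 102 120 121 122 200 201 202 220 221 222
target 120 ∈ {PSO}

SC:no TSO:no PSO:yes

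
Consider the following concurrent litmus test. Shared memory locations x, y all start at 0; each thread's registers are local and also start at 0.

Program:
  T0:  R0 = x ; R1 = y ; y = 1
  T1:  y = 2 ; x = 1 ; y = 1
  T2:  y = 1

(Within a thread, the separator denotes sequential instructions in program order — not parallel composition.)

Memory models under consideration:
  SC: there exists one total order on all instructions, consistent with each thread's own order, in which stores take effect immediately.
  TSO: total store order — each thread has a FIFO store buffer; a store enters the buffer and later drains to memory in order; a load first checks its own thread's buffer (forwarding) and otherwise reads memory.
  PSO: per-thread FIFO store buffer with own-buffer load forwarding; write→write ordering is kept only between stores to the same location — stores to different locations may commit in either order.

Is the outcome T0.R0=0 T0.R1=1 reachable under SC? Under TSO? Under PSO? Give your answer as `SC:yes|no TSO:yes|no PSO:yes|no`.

SC:yes TSO:yes PSO:yes

outcome vector order: (T0.R0,T0.R1)
SC: 5 outcomes — {<0 0>; <0 1>; <0 2>; <1 1>; <1 2>}
TSO: 5 outcomes — {<0 0>; <0 1>; <0 2>; <1 1>; <1 2>}
PSO: 6 outcomes — {<0 0>; <0 1>; <0 2>; <1 0>; <1 1>; <1 2>}
target <0 1> ∈ {SC,TSO,PSO}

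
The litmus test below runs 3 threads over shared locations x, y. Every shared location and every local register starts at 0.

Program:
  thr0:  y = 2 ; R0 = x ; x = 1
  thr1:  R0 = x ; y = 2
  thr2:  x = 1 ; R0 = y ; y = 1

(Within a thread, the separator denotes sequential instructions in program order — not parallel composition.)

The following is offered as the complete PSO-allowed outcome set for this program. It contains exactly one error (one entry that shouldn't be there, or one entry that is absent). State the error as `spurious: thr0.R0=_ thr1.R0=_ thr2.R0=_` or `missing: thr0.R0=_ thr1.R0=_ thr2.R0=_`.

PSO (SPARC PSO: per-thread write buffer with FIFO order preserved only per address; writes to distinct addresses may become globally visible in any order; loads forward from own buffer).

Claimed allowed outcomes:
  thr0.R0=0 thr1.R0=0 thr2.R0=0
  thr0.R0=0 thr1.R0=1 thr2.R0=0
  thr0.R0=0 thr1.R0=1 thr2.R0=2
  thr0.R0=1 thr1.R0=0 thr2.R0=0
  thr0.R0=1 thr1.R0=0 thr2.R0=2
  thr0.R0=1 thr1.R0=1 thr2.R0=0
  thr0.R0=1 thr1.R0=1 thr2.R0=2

missing: thr0.R0=0 thr1.R0=0 thr2.R0=2

outcome vector order: (thr0.R0,thr1.R0,thr2.R0)
under PSO → 0/0/0; 0/0/2; 0/1/0; 0/1/2; 1/0/0; 1/0/2; 1/1/0; 1/1/2
PSO∖claimed = {0/0/2}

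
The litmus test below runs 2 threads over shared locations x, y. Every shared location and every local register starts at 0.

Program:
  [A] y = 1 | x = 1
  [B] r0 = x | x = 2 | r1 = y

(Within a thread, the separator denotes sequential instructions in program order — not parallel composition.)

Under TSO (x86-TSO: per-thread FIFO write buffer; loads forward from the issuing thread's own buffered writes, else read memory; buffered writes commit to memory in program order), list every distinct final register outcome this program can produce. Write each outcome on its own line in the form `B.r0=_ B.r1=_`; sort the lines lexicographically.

outcome vector order: (B.r0,B.r1)
|TSO outcomes| = 3

B.r0=0 B.r1=0
B.r0=0 B.r1=1
B.r0=1 B.r1=1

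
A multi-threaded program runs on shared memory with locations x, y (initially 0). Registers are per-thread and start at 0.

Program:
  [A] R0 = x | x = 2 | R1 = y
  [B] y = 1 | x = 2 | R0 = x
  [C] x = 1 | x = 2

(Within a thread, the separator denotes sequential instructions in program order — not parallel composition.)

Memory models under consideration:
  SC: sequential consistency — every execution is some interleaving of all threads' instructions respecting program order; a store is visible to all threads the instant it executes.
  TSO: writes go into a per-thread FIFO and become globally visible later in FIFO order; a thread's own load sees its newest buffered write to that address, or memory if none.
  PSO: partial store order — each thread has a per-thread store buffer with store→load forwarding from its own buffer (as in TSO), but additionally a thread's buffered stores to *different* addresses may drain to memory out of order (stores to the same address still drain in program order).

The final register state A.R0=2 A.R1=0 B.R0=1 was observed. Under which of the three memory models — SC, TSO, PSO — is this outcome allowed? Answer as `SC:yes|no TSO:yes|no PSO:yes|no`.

outcome vector order: (A.R0,A.R1,B.R0)
SC: 10 outcomes — {(0,0,1) (0,0,2) (0,1,1) (0,1,2) (1,0,2) (1,1,1) (1,1,2) (2,0,2) (2,1,1) (2,1,2)}
TSO: 10 outcomes — {(0,0,1) (0,0,2) (0,1,1) (0,1,2) (1,0,2) (1,1,1) (1,1,2) (2,0,2) (2,1,1) (2,1,2)}
PSO: 12 outcomes — {(0,0,1) (0,0,2) (0,1,1) (0,1,2) (1,0,1) (1,0,2) (1,1,1) (1,1,2) (2,0,1) (2,0,2) (2,1,1) (2,1,2)}
target (2,0,1) ∈ {PSO}

SC:no TSO:no PSO:yes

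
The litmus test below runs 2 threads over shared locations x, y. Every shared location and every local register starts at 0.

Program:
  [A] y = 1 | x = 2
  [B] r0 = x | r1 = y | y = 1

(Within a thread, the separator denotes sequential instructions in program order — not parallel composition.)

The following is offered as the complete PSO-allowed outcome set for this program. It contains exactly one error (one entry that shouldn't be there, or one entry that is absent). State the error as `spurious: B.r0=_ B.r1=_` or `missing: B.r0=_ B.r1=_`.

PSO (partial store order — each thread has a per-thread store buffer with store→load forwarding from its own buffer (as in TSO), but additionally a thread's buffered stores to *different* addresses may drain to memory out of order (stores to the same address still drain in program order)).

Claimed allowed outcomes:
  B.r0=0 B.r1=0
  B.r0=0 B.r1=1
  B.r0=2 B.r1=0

outcome vector order: (B.r0,B.r1)
under PSO → (0,0); (0,1); (2,0); (2,1)
PSO∖claimed = {(2,1)}

missing: B.r0=2 B.r1=1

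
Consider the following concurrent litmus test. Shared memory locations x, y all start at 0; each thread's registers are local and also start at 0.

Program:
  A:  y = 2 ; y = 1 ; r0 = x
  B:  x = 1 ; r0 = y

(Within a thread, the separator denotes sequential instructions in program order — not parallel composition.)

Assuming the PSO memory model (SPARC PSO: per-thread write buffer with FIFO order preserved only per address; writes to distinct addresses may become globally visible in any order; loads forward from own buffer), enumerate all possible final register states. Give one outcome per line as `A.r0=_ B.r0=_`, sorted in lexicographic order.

outcome vector order: (A.r0,B.r0)
|PSO outcomes| = 6

A.r0=0 B.r0=0
A.r0=0 B.r0=1
A.r0=0 B.r0=2
A.r0=1 B.r0=0
A.r0=1 B.r0=1
A.r0=1 B.r0=2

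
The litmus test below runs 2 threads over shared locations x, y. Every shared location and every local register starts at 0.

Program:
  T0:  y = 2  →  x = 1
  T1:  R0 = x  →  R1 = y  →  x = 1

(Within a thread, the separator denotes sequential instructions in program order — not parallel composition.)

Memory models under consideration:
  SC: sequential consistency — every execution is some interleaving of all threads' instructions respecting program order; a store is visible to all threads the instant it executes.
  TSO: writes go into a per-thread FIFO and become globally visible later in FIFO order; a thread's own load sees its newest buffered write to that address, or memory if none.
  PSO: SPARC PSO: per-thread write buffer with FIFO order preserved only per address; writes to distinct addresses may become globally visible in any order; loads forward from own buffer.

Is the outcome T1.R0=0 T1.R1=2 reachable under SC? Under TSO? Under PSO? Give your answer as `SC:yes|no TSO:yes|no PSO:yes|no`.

outcome vector order: (T1.R0,T1.R1)
SC (3): (0,0), (0,2), (1,2)
TSO (3): (0,0), (0,2), (1,2)
PSO (4): (0,0), (0,2), (1,0), (1,2)
target (0,2) ∈ {SC,TSO,PSO}

SC:yes TSO:yes PSO:yes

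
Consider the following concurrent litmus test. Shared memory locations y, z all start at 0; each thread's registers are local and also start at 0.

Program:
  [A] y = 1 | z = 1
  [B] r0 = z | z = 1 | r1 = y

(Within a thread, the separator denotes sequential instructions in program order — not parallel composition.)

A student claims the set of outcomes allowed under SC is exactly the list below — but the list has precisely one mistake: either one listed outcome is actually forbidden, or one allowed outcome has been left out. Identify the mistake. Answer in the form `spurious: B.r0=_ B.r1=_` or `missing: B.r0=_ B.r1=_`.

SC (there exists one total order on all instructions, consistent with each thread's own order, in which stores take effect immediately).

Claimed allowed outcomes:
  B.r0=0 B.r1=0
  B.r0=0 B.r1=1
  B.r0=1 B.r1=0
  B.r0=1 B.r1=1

outcome vector order: (B.r0,B.r1)
under SC → 00 01 11
claimed∖SC = {10}

spurious: B.r0=1 B.r1=0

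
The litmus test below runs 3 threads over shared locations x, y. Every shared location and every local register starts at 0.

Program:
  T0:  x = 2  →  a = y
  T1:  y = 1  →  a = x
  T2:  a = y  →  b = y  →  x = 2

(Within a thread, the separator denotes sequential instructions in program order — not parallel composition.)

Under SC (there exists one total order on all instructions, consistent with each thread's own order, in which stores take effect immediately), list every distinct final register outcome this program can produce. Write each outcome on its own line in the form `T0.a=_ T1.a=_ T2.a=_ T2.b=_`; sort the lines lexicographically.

outcome vector order: (T0.a,T1.a,T2.a,T2.b)
|SC outcomes| = 9

T0.a=0 T1.a=2 T2.a=0 T2.b=0
T0.a=0 T1.a=2 T2.a=0 T2.b=1
T0.a=0 T1.a=2 T2.a=1 T2.b=1
T0.a=1 T1.a=0 T2.a=0 T2.b=0
T0.a=1 T1.a=0 T2.a=0 T2.b=1
T0.a=1 T1.a=0 T2.a=1 T2.b=1
T0.a=1 T1.a=2 T2.a=0 T2.b=0
T0.a=1 T1.a=2 T2.a=0 T2.b=1
T0.a=1 T1.a=2 T2.a=1 T2.b=1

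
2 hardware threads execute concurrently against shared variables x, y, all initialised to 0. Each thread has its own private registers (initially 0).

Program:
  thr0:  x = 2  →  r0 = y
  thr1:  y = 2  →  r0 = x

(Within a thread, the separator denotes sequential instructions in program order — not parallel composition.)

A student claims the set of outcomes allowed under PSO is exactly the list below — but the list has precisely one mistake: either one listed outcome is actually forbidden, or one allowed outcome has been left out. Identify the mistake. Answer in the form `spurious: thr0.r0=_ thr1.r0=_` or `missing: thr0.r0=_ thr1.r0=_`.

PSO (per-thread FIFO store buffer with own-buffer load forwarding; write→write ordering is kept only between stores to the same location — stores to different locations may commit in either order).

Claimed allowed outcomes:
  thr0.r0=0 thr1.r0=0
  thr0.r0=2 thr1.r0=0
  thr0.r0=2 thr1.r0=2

outcome vector order: (thr0.r0,thr1.r0)
under PSO → <0 0>; <0 2>; <2 0>; <2 2>
PSO∖claimed = {<0 2>}

missing: thr0.r0=0 thr1.r0=2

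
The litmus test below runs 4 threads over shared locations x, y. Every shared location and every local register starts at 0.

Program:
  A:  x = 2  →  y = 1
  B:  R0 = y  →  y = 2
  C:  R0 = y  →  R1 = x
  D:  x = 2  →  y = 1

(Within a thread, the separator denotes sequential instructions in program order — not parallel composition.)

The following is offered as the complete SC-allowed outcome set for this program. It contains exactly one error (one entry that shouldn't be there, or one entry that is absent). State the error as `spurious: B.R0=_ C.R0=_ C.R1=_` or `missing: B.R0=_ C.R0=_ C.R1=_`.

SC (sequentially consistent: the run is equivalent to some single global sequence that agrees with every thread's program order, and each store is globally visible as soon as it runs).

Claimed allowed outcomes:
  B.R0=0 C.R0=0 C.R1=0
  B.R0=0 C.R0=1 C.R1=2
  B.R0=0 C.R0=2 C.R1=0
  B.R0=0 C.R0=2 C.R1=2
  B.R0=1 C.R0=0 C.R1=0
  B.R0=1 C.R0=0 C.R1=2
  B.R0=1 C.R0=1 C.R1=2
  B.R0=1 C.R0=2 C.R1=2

missing: B.R0=0 C.R0=0 C.R1=2

outcome vector order: (B.R0,C.R0,C.R1)
SC (9): 000 002 012 020 022 100 102 112 122
SC∖claimed = {002}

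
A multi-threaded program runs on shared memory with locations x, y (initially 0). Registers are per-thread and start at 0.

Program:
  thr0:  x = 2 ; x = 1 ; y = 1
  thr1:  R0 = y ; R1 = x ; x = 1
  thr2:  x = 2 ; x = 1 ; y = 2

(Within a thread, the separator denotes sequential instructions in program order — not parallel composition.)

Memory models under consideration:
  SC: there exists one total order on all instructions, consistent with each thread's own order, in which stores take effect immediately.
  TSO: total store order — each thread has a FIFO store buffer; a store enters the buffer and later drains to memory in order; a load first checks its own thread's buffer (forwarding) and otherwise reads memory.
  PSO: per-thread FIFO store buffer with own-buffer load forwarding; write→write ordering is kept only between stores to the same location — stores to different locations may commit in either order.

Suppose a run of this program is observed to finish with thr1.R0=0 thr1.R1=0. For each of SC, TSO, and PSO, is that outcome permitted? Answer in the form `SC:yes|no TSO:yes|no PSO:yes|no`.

SC:yes TSO:yes PSO:yes

outcome vector order: (thr1.R0,thr1.R1)
SC: 7 outcomes — {(0,0) (0,1) (0,2) (1,1) (1,2) (2,1) (2,2)}
TSO: 7 outcomes — {(0,0) (0,1) (0,2) (1,1) (1,2) (2,1) (2,2)}
PSO: 9 outcomes — {(0,0) (0,1) (0,2) (1,0) (1,1) (1,2) (2,0) (2,1) (2,2)}
target (0,0) ∈ {SC,TSO,PSO}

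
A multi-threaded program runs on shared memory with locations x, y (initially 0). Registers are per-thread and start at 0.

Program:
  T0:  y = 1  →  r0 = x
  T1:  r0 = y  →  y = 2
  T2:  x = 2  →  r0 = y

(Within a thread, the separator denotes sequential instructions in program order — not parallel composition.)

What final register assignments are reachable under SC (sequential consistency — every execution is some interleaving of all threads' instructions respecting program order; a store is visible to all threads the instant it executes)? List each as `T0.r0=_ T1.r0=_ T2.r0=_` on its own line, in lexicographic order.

outcome vector order: (T0.r0,T1.r0,T2.r0)
|SC outcomes| = 10

T0.r0=0 T1.r0=0 T2.r0=1
T0.r0=0 T1.r0=0 T2.r0=2
T0.r0=0 T1.r0=1 T2.r0=1
T0.r0=0 T1.r0=1 T2.r0=2
T0.r0=2 T1.r0=0 T2.r0=0
T0.r0=2 T1.r0=0 T2.r0=1
T0.r0=2 T1.r0=0 T2.r0=2
T0.r0=2 T1.r0=1 T2.r0=0
T0.r0=2 T1.r0=1 T2.r0=1
T0.r0=2 T1.r0=1 T2.r0=2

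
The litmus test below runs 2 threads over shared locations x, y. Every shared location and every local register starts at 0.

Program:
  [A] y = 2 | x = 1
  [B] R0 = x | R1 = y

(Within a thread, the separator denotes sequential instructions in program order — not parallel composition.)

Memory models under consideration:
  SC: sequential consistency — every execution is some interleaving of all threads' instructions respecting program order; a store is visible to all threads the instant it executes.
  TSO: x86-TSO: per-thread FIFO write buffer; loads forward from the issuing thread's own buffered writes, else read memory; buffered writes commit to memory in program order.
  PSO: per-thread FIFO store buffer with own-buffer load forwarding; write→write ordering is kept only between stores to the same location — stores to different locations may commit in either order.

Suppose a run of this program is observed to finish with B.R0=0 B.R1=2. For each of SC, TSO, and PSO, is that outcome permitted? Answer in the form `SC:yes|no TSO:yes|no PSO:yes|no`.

outcome vector order: (B.R0,B.R1)
[SC] allowed = {<0 0>; <0 2>; <1 2>}
[TSO] allowed = {<0 0>; <0 2>; <1 2>}
[PSO] allowed = {<0 0>; <0 2>; <1 0>; <1 2>}
target <0 2> ∈ {SC,TSO,PSO}

SC:yes TSO:yes PSO:yes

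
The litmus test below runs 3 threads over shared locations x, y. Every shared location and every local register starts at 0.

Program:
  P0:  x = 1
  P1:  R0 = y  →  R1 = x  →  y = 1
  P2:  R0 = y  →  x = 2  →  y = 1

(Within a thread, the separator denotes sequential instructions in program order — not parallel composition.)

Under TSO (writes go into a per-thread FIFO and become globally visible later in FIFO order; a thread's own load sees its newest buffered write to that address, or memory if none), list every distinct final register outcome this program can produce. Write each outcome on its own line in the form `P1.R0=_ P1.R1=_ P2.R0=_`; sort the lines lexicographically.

P1.R0=0 P1.R1=0 P2.R0=0
P1.R0=0 P1.R1=0 P2.R0=1
P1.R0=0 P1.R1=1 P2.R0=0
P1.R0=0 P1.R1=1 P2.R0=1
P1.R0=0 P1.R1=2 P2.R0=0
P1.R0=1 P1.R1=1 P2.R0=0
P1.R0=1 P1.R1=2 P2.R0=0

outcome vector order: (P1.R0,P1.R1,P2.R0)
|TSO outcomes| = 7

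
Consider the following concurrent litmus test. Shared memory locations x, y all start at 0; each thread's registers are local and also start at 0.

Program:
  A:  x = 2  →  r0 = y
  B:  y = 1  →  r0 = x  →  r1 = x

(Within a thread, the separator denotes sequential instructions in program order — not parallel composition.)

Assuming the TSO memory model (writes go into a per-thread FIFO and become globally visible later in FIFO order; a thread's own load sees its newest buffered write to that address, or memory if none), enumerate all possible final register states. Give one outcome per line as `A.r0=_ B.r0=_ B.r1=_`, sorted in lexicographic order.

A.r0=0 B.r0=0 B.r1=0
A.r0=0 B.r0=0 B.r1=2
A.r0=0 B.r0=2 B.r1=2
A.r0=1 B.r0=0 B.r1=0
A.r0=1 B.r0=0 B.r1=2
A.r0=1 B.r0=2 B.r1=2

outcome vector order: (A.r0,B.r0,B.r1)
|TSO outcomes| = 6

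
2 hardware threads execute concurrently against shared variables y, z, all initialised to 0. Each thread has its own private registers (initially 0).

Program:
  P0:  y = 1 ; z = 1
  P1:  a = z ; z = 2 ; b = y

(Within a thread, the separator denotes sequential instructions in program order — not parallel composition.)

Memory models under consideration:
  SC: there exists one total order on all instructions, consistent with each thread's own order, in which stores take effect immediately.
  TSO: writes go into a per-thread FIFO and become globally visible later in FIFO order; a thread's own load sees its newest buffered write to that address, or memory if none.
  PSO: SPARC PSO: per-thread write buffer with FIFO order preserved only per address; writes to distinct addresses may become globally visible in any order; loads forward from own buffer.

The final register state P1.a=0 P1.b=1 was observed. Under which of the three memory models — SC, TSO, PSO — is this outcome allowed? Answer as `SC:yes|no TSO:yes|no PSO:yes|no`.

outcome vector order: (P1.a,P1.b)
SC: 3 outcomes — {(0,0), (0,1), (1,1)}
TSO: 3 outcomes — {(0,0), (0,1), (1,1)}
PSO: 4 outcomes — {(0,0), (0,1), (1,0), (1,1)}
target (0,1) ∈ {SC,TSO,PSO}

SC:yes TSO:yes PSO:yes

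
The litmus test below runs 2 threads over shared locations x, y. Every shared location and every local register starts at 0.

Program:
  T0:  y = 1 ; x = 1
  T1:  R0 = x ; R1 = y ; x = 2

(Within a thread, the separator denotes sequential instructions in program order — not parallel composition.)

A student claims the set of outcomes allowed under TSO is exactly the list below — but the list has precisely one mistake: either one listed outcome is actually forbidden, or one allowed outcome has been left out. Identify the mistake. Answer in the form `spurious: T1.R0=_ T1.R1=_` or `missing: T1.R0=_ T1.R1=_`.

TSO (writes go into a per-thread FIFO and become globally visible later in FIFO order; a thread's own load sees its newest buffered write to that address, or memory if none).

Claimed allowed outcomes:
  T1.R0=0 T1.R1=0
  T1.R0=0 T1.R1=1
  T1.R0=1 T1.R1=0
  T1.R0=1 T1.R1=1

outcome vector order: (T1.R0,T1.R1)
under TSO → 00 01 11
claimed∖TSO = {10}

spurious: T1.R0=1 T1.R1=0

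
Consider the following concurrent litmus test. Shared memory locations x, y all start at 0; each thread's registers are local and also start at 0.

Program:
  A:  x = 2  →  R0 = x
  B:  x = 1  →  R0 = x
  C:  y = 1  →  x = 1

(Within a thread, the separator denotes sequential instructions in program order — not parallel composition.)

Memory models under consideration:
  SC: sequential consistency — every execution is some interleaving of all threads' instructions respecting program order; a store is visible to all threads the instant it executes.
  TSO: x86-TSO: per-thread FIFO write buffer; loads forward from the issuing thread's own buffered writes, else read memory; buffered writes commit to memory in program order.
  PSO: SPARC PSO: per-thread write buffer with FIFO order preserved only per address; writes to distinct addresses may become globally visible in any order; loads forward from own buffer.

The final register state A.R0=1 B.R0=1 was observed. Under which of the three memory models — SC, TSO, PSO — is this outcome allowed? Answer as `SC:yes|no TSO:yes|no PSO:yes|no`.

SC:yes TSO:yes PSO:yes

outcome vector order: (A.R0,B.R0)
[SC] allowed = {<1 1>, <1 2>, <2 1>, <2 2>}
[TSO] allowed = {<1 1>, <1 2>, <2 1>, <2 2>}
[PSO] allowed = {<1 1>, <1 2>, <2 1>, <2 2>}
target <1 1> ∈ {SC,TSO,PSO}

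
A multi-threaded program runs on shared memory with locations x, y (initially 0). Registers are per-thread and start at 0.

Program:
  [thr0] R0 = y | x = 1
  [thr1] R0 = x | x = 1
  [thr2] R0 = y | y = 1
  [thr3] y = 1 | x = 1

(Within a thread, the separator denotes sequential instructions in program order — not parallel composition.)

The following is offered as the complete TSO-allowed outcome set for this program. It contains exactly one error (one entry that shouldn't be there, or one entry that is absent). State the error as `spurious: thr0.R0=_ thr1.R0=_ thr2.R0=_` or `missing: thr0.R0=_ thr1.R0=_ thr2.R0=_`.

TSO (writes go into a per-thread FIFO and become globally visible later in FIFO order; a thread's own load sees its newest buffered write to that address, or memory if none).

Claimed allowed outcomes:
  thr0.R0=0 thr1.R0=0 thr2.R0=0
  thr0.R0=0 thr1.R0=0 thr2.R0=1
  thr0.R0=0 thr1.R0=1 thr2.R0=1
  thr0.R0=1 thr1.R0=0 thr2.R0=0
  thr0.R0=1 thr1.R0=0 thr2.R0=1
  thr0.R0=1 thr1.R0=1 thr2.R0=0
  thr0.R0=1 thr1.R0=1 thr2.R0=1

outcome vector order: (thr0.R0,thr1.R0,thr2.R0)
[TSO] allowed = {0/0/0, 0/0/1, 0/1/0, 0/1/1, 1/0/0, 1/0/1, 1/1/0, 1/1/1}
TSO∖claimed = {0/1/0}

missing: thr0.R0=0 thr1.R0=1 thr2.R0=0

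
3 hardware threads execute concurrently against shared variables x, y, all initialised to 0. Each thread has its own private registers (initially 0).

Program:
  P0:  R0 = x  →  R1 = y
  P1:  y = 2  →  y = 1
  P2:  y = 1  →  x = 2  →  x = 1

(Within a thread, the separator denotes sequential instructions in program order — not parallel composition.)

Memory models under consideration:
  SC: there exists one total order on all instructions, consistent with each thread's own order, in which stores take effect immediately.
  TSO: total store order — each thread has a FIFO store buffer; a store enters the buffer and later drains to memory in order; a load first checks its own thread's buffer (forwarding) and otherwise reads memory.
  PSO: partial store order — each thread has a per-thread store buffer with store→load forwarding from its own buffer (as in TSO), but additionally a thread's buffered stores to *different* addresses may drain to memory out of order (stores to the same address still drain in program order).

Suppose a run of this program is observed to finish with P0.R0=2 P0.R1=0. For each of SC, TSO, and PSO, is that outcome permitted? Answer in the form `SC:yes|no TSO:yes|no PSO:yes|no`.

outcome vector order: (P0.R0,P0.R1)
under SC → <0 0>; <0 1>; <0 2>; <1 1>; <1 2>; <2 1>; <2 2>
under TSO → <0 0>; <0 1>; <0 2>; <1 1>; <1 2>; <2 1>; <2 2>
under PSO → <0 0>; <0 1>; <0 2>; <1 0>; <1 1>; <1 2>; <2 0>; <2 1>; <2 2>
target <2 0> ∈ {PSO}

SC:no TSO:no PSO:yes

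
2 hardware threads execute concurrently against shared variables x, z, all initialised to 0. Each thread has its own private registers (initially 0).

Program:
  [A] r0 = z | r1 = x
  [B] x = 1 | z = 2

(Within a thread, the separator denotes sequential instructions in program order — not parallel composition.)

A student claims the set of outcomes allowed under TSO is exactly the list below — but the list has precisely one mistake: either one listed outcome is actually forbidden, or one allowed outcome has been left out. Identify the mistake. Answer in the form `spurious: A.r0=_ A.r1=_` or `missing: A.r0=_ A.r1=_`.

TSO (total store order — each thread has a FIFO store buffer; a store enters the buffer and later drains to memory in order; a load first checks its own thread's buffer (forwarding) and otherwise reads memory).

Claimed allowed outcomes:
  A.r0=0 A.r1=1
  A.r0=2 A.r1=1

outcome vector order: (A.r0,A.r1)
[TSO] allowed = {(0,0); (0,1); (2,1)}
TSO∖claimed = {(0,0)}

missing: A.r0=0 A.r1=0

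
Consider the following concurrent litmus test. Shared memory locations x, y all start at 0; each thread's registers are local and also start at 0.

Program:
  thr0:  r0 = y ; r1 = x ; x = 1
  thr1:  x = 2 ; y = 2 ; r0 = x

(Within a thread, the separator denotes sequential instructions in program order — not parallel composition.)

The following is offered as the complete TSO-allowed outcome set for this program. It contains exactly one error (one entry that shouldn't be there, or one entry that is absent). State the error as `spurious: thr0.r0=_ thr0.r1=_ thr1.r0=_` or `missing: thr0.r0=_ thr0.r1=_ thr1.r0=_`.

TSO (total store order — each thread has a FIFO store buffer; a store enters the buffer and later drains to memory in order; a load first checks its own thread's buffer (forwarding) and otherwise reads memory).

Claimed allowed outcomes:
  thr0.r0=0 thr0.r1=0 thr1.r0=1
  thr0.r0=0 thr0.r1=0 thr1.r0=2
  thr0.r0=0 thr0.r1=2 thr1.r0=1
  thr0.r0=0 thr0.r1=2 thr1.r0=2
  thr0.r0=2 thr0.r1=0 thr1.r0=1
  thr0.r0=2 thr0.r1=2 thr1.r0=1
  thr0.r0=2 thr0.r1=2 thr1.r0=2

outcome vector order: (thr0.r0,thr0.r1,thr1.r0)
TSO (6): 0/0/1 0/0/2 0/2/1 0/2/2 2/2/1 2/2/2
claimed∖TSO = {2/0/1}

spurious: thr0.r0=2 thr0.r1=0 thr1.r0=1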